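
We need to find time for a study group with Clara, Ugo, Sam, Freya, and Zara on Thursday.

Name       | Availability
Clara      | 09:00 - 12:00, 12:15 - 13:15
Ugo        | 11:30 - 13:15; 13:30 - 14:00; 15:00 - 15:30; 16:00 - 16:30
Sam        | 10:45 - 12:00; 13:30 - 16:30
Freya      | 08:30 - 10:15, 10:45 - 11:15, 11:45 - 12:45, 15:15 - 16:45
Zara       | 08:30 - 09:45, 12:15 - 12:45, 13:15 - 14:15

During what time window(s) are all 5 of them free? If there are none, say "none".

none

Clara ∩ Ugo: 11:30-12:00, 12:15-13:15.
Clara ∩ Ugo ∩ Sam: 11:30-12:00.
Clara ∩ Ugo ∩ Sam ∩ Freya: 11:45-12:00.
Clara ∩ Ugo ∩ Sam ∩ Freya ∩ Zara: ∅.
There is no time when everyone is free.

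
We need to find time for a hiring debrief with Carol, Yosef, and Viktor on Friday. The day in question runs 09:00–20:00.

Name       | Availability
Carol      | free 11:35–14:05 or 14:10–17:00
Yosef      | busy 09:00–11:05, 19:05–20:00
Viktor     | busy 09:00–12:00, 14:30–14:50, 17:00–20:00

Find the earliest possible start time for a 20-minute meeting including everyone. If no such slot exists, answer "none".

12:00

Carol free: 11:35-14:05, 14:10-17:00.
Yosef free: 11:05-19:05 (invert busy blocks within the working day).
Viktor free: 12:00-14:30, 14:50-17:00 (invert busy blocks within the working day).
Carol ∩ Yosef: 11:35-14:05, 14:10-17:00.
Carol ∩ Yosef ∩ Viktor: 12:00-14:05, 14:10-14:30, 14:50-17:00.
Those are the intersection windows.
The first common window of at least 20 minutes is 12:00-14:05, so the earliest start is 12:00.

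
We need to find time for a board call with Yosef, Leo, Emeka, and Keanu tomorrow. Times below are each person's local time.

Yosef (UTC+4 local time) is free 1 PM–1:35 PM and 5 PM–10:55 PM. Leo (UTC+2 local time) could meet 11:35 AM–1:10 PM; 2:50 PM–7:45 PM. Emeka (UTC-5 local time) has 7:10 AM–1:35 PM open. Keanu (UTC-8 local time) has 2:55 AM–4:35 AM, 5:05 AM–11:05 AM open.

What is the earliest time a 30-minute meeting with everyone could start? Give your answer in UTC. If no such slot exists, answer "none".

13:05

Yosef in UTC: 09:00-09:35, 13:00-18:55 (subtract 4h to convert from UTC+4).
Leo in UTC: 09:35-11:10, 12:50-17:45 (subtract 2h to convert from UTC+2).
Emeka in UTC: 12:10-18:35 (add 5h to convert from UTC-5).
Keanu in UTC: 10:55-12:35, 13:05-19:05 (add 8h to convert from UTC-8).
Yosef ∩ Leo: 13:00-17:45.
Yosef ∩ Leo ∩ Emeka: 13:00-17:45.
Yosef ∩ Leo ∩ Emeka ∩ Keanu: 13:05-17:45.
The first common window of at least 30 minutes is 13:05-17:45, so the earliest start is 13:05.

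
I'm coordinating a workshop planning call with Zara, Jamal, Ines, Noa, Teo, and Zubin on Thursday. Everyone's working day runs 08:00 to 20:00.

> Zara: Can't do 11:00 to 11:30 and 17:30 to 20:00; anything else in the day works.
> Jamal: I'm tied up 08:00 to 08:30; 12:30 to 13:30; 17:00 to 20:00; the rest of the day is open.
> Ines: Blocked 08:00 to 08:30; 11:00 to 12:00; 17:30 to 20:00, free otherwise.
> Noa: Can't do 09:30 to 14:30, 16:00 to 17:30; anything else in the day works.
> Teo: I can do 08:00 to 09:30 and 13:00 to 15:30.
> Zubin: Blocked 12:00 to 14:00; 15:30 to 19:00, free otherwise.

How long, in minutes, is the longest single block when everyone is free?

60

Zara free: 08:00-11:00, 11:30-17:30 (invert busy blocks within the working day).
Jamal free: 08:30-12:30, 13:30-17:00 (invert busy blocks within the working day).
Ines free: 08:30-11:00, 12:00-17:30 (invert busy blocks within the working day).
Noa free: 08:00-09:30, 14:30-16:00, 17:30-20:00 (invert busy blocks within the working day).
Teo free: 08:00-09:30, 13:00-15:30.
Zubin free: 08:00-12:00, 14:00-15:30, 19:00-20:00 (invert busy blocks within the working day).
Zara ∩ Jamal: 08:30-11:00, 11:30-12:30, 13:30-17:00.
Zara ∩ Jamal ∩ Ines: 08:30-11:00, 12:00-12:30, 13:30-17:00.
Zara ∩ Jamal ∩ Ines ∩ Noa: 08:30-09:30, 14:30-16:00.
Zara ∩ Jamal ∩ Ines ∩ Noa ∩ Teo: 08:30-09:30, 14:30-15:30.
Zara ∩ Jamal ∩ Ines ∩ Noa ∩ Teo ∩ Zubin: 08:30-09:30, 14:30-15:30.
The longest is 08:30-09:30 at 60 minutes.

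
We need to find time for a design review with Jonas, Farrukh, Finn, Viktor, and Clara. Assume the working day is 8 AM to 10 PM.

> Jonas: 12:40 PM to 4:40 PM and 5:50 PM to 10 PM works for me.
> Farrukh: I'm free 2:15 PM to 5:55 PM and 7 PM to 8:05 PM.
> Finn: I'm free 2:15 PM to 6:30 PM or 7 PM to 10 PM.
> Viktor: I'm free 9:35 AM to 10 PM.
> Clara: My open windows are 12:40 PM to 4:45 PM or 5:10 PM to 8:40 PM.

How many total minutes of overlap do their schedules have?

Jonas ∩ Farrukh: 14:15-16:40, 17:50-17:55, 19:00-20:05.
Jonas ∩ Farrukh ∩ Finn: 14:15-16:40, 17:50-17:55, 19:00-20:05.
Jonas ∩ Farrukh ∩ Finn ∩ Viktor: 14:15-16:40, 17:50-17:55, 19:00-20:05.
Jonas ∩ Farrukh ∩ Finn ∩ Viktor ∩ Clara: 14:15-16:40, 17:50-17:55, 19:00-20:05.
Those are the intersection windows.
Summing the common windows: 145 + 5 + 65 = 215 minutes.

215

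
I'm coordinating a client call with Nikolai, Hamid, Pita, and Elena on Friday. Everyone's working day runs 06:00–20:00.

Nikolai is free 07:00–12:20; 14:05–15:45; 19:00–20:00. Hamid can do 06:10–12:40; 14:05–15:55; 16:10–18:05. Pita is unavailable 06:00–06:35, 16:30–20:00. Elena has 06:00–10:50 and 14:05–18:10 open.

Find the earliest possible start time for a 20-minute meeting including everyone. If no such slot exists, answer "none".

07:00

Nikolai free: 07:00-12:20, 14:05-15:45, 19:00-20:00.
Hamid free: 06:10-12:40, 14:05-15:55, 16:10-18:05.
Pita free: 06:35-16:30 (invert busy blocks within the working day).
Elena free: 06:00-10:50, 14:05-18:10.
Nikolai ∩ Hamid: 07:00-12:20, 14:05-15:45.
Nikolai ∩ Hamid ∩ Pita: 07:00-12:20, 14:05-15:45.
Nikolai ∩ Hamid ∩ Pita ∩ Elena: 07:00-10:50, 14:05-15:45.
The first common window of at least 20 minutes is 07:00-10:50, so the earliest start is 07:00.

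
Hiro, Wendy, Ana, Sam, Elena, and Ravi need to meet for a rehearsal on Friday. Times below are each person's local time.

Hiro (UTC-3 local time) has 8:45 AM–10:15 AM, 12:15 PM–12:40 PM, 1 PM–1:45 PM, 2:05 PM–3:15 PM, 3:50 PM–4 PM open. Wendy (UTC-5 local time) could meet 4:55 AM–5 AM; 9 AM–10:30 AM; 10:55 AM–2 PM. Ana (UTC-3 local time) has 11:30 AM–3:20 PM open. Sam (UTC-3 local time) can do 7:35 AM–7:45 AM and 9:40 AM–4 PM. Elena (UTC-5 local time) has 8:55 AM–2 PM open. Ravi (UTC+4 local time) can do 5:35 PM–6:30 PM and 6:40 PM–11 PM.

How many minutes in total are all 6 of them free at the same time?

130

Hiro in UTC: 11:45-13:15, 15:15-15:40, 16:00-16:45, 17:05-18:15, 18:50-19:00 (add 3h to convert from UTC-3).
Wendy in UTC: 09:55-10:00, 14:00-15:30, 15:55-19:00 (add 5h to convert from UTC-5).
Ana in UTC: 14:30-18:20 (add 3h to convert from UTC-3).
Sam in UTC: 10:35-10:45, 12:40-19:00 (add 3h to convert from UTC-3).
Elena in UTC: 13:55-19:00 (add 5h to convert from UTC-5).
Ravi in UTC: 13:35-14:30, 14:40-19:00 (subtract 4h to convert from UTC+4).
Hiro ∩ Wendy: 15:15-15:30, 16:00-16:45, 17:05-18:15, 18:50-19:00.
Hiro ∩ Wendy ∩ Ana: 15:15-15:30, 16:00-16:45, 17:05-18:15.
Hiro ∩ Wendy ∩ Ana ∩ Sam: 15:15-15:30, 16:00-16:45, 17:05-18:15.
Hiro ∩ Wendy ∩ Ana ∩ Sam ∩ Elena: 15:15-15:30, 16:00-16:45, 17:05-18:15.
Hiro ∩ Wendy ∩ Ana ∩ Sam ∩ Elena ∩ Ravi: 15:15-15:30, 16:00-16:45, 17:05-18:15.
Summing the common windows: 15 + 45 + 70 = 130 minutes.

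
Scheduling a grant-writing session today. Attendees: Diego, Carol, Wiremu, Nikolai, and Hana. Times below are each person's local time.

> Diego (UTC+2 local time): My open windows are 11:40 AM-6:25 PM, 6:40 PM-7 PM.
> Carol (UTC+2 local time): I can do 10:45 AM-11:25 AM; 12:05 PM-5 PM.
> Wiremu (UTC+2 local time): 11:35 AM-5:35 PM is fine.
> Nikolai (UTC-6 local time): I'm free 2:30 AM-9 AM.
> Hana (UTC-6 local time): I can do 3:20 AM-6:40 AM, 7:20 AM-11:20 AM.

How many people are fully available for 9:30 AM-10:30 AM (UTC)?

2

Diego in UTC: 09:40-16:25, 16:40-17:00 (subtract 2h to convert from UTC+2).
Carol in UTC: 08:45-09:25, 10:05-15:00 (subtract 2h to convert from UTC+2).
Wiremu in UTC: 09:35-15:35 (subtract 2h to convert from UTC+2).
Nikolai in UTC: 08:30-15:00 (add 6h to convert from UTC-6).
Hana in UTC: 09:20-12:40, 13:20-17:20 (add 6h to convert from UTC-6).
Nikolai and Hana can make the full 09:30-10:30 slot — that's 2.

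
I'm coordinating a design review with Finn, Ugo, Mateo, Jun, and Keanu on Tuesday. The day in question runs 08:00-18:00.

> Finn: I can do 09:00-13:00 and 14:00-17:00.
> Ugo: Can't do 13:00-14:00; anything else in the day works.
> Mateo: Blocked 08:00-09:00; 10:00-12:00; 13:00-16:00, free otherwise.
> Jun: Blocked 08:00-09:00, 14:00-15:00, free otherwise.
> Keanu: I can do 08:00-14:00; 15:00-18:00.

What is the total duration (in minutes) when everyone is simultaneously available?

Finn free: 09:00-13:00, 14:00-17:00.
Ugo free: 08:00-13:00, 14:00-18:00 (invert busy blocks within the working day).
Mateo free: 09:00-10:00, 12:00-13:00, 16:00-18:00 (invert busy blocks within the working day).
Jun free: 09:00-14:00, 15:00-18:00 (invert busy blocks within the working day).
Keanu free: 08:00-14:00, 15:00-18:00.
Finn ∩ Ugo: 09:00-13:00, 14:00-17:00.
Finn ∩ Ugo ∩ Mateo: 09:00-10:00, 12:00-13:00, 16:00-17:00.
Finn ∩ Ugo ∩ Mateo ∩ Jun: 09:00-10:00, 12:00-13:00, 16:00-17:00.
Finn ∩ Ugo ∩ Mateo ∩ Jun ∩ Keanu: 09:00-10:00, 12:00-13:00, 16:00-17:00.
So the common availability across everyone is 09:00-10:00, 12:00-13:00, 16:00-17:00.
Summing the common windows: 60 + 60 + 60 = 180 minutes.

180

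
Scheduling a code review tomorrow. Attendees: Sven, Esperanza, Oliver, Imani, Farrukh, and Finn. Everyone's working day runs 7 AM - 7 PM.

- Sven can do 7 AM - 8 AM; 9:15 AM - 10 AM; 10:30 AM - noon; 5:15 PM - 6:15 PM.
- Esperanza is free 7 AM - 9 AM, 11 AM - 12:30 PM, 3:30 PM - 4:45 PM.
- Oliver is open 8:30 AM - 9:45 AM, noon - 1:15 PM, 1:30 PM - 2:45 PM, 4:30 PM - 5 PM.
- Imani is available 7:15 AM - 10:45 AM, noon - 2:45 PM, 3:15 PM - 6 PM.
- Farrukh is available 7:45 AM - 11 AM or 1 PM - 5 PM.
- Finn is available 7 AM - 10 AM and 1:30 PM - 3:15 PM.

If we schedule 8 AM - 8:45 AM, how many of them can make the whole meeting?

Esperanza, Imani, Farrukh, and Finn can make the full 08:00-08:45 slot — that's 4.

4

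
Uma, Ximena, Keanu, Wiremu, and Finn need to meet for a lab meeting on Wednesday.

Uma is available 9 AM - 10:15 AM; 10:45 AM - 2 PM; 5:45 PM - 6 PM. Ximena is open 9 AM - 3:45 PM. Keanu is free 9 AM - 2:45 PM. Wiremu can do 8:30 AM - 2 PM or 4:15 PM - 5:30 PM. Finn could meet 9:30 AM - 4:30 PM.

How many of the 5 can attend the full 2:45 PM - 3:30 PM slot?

2

Ximena and Finn can make the full 14:45-15:30 slot — that's 2.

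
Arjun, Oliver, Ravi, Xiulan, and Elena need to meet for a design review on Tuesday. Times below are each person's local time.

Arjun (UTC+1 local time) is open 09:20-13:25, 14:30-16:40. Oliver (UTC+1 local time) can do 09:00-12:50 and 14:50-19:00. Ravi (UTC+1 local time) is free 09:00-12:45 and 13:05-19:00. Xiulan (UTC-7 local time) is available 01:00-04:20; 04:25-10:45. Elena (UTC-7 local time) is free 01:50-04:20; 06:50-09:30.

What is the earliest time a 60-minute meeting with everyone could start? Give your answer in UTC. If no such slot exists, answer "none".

08:50

Arjun in UTC: 08:20-12:25, 13:30-15:40 (subtract 1h to convert from UTC+1).
Oliver in UTC: 08:00-11:50, 13:50-18:00 (subtract 1h to convert from UTC+1).
Ravi in UTC: 08:00-11:45, 12:05-18:00 (subtract 1h to convert from UTC+1).
Xiulan in UTC: 08:00-11:20, 11:25-17:45 (add 7h to convert from UTC-7).
Elena in UTC: 08:50-11:20, 13:50-16:30 (add 7h to convert from UTC-7).
Arjun ∩ Oliver: 08:20-11:50, 13:50-15:40.
Arjun ∩ Oliver ∩ Ravi: 08:20-11:45, 13:50-15:40.
Arjun ∩ Oliver ∩ Ravi ∩ Xiulan: 08:20-11:20, 11:25-11:45, 13:50-15:40.
Arjun ∩ Oliver ∩ Ravi ∩ Xiulan ∩ Elena: 08:50-11:20, 13:50-15:40.
So the common availability across everyone is 08:50-11:20, 13:50-15:40.
The first common window of at least 60 minutes is 08:50-11:20, so the earliest start is 08:50.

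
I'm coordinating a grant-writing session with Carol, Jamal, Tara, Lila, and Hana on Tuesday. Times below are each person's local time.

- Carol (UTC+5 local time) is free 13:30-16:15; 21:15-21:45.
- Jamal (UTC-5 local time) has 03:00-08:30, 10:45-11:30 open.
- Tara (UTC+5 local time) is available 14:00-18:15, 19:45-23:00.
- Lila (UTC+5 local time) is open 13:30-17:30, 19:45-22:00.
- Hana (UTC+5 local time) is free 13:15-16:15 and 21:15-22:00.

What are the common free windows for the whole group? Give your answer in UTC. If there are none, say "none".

09:00-11:15, 16:15-16:30

Carol in UTC: 08:30-11:15, 16:15-16:45 (subtract 5h to convert from UTC+5).
Jamal in UTC: 08:00-13:30, 15:45-16:30 (add 5h to convert from UTC-5).
Tara in UTC: 09:00-13:15, 14:45-18:00 (subtract 5h to convert from UTC+5).
Lila in UTC: 08:30-12:30, 14:45-17:00 (subtract 5h to convert from UTC+5).
Hana in UTC: 08:15-11:15, 16:15-17:00 (subtract 5h to convert from UTC+5).
Carol ∩ Jamal: 08:30-11:15, 16:15-16:30.
Carol ∩ Jamal ∩ Tara: 09:00-11:15, 16:15-16:30.
Carol ∩ Jamal ∩ Tara ∩ Lila: 09:00-11:15, 16:15-16:30.
Carol ∩ Jamal ∩ Tara ∩ Lila ∩ Hana: 09:00-11:15, 16:15-16:30.
Those are the intersection windows.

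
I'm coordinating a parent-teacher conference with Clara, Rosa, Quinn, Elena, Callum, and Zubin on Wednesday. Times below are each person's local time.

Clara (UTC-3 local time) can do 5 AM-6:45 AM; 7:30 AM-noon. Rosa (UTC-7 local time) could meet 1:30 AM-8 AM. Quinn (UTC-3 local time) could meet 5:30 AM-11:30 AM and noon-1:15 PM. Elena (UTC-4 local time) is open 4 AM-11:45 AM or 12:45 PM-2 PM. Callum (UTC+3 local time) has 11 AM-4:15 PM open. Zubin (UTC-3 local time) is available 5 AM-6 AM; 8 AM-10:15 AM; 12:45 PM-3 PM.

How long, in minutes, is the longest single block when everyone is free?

135

Clara in UTC: 08:00-09:45, 10:30-15:00 (add 3h to convert from UTC-3).
Rosa in UTC: 08:30-15:00 (add 7h to convert from UTC-7).
Quinn in UTC: 08:30-14:30, 15:00-16:15 (add 3h to convert from UTC-3).
Elena in UTC: 08:00-15:45, 16:45-18:00 (add 4h to convert from UTC-4).
Callum in UTC: 08:00-13:15 (subtract 3h to convert from UTC+3).
Zubin in UTC: 08:00-09:00, 11:00-13:15, 15:45-18:00 (add 3h to convert from UTC-3).
Clara ∩ Rosa: 08:30-09:45, 10:30-15:00.
Clara ∩ Rosa ∩ Quinn: 08:30-09:45, 10:30-14:30.
Clara ∩ Rosa ∩ Quinn ∩ Elena: 08:30-09:45, 10:30-14:30.
Clara ∩ Rosa ∩ Quinn ∩ Elena ∩ Callum: 08:30-09:45, 10:30-13:15.
Clara ∩ Rosa ∩ Quinn ∩ Elena ∩ Callum ∩ Zubin: 08:30-09:00, 11:00-13:15.
The longest is 11:00-13:15 at 135 minutes.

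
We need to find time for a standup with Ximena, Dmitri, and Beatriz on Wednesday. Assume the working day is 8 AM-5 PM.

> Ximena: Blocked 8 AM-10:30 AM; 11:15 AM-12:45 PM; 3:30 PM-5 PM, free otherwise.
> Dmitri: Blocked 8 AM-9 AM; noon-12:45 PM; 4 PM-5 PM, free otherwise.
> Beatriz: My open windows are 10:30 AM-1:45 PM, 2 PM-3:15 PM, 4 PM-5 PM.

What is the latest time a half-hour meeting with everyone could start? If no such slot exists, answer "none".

Ximena free: 10:30-11:15, 12:45-15:30 (invert busy blocks within the working day).
Dmitri free: 09:00-12:00, 12:45-16:00 (invert busy blocks within the working day).
Beatriz free: 10:30-13:45, 14:00-15:15, 16:00-17:00.
Ximena ∩ Dmitri: 10:30-11:15, 12:45-15:30.
Ximena ∩ Dmitri ∩ Beatriz: 10:30-11:15, 12:45-13:45, 14:00-15:15.
The last common window of at least 30 minutes is 14:00-15:15; a 30-minute meeting can start as late as 14:45 and still end by 15:15.

14:45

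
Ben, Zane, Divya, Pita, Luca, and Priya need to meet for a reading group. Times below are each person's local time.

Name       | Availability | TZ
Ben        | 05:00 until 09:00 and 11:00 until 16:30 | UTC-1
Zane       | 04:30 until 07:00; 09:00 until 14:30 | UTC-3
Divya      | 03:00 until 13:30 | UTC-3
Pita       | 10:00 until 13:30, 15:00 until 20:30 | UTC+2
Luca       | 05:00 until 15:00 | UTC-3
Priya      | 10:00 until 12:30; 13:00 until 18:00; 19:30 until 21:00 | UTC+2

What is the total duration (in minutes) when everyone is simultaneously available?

Ben in UTC: 06:00-10:00, 12:00-17:30 (add 1h to convert from UTC-1).
Zane in UTC: 07:30-10:00, 12:00-17:30 (add 3h to convert from UTC-3).
Divya in UTC: 06:00-16:30 (add 3h to convert from UTC-3).
Pita in UTC: 08:00-11:30, 13:00-18:30 (subtract 2h to convert from UTC+2).
Luca in UTC: 08:00-18:00 (add 3h to convert from UTC-3).
Priya in UTC: 08:00-10:30, 11:00-16:00, 17:30-19:00 (subtract 2h to convert from UTC+2).
Ben ∩ Zane: 07:30-10:00, 12:00-17:30.
Ben ∩ Zane ∩ Divya: 07:30-10:00, 12:00-16:30.
Ben ∩ Zane ∩ Divya ∩ Pita: 08:00-10:00, 13:00-16:30.
Ben ∩ Zane ∩ Divya ∩ Pita ∩ Luca: 08:00-10:00, 13:00-16:30.
Ben ∩ Zane ∩ Divya ∩ Pita ∩ Luca ∩ Priya: 08:00-10:00, 13:00-16:00.
Those are the intersection windows.
Summing the common windows: 120 + 180 = 300 minutes.

300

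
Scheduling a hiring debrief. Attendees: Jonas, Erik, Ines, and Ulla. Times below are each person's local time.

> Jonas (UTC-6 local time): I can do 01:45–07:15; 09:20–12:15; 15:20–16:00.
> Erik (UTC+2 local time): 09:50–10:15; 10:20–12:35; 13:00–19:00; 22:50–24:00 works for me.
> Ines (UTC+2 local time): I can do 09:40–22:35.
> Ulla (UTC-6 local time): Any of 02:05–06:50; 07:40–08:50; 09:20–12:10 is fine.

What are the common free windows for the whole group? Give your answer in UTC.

Jonas in UTC: 07:45-13:15, 15:20-18:15, 21:20-22:00 (add 6h to convert from UTC-6).
Erik in UTC: 07:50-08:15, 08:20-10:35, 11:00-17:00, 20:50-22:00 (subtract 2h to convert from UTC+2).
Ines in UTC: 07:40-20:35 (subtract 2h to convert from UTC+2).
Ulla in UTC: 08:05-12:50, 13:40-14:50, 15:20-18:10 (add 6h to convert from UTC-6).
Jonas ∩ Erik: 07:50-08:15, 08:20-10:35, 11:00-13:15, 15:20-17:00, 21:20-22:00.
Jonas ∩ Erik ∩ Ines: 07:50-08:15, 08:20-10:35, 11:00-13:15, 15:20-17:00.
Jonas ∩ Erik ∩ Ines ∩ Ulla: 08:05-08:15, 08:20-10:35, 11:00-12:50, 15:20-17:00.
So the common availability across everyone is 08:05-08:15, 08:20-10:35, 11:00-12:50, 15:20-17:00.

08:05-08:15, 08:20-10:35, 11:00-12:50, 15:20-17:00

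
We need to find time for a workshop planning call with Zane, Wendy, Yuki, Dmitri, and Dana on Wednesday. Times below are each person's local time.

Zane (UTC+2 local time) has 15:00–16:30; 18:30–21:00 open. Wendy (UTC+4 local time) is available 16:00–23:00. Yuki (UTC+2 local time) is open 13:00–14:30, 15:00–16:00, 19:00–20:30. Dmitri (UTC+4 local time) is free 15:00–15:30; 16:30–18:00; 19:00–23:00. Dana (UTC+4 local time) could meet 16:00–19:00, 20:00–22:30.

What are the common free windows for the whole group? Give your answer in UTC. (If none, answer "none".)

13:00-14:00, 17:00-18:30

Zane in UTC: 13:00-14:30, 16:30-19:00 (subtract 2h to convert from UTC+2).
Wendy in UTC: 12:00-19:00 (subtract 4h to convert from UTC+4).
Yuki in UTC: 11:00-12:30, 13:00-14:00, 17:00-18:30 (subtract 2h to convert from UTC+2).
Dmitri in UTC: 11:00-11:30, 12:30-14:00, 15:00-19:00 (subtract 4h to convert from UTC+4).
Dana in UTC: 12:00-15:00, 16:00-18:30 (subtract 4h to convert from UTC+4).
Zane ∩ Wendy: 13:00-14:30, 16:30-19:00.
Zane ∩ Wendy ∩ Yuki: 13:00-14:00, 17:00-18:30.
Zane ∩ Wendy ∩ Yuki ∩ Dmitri: 13:00-14:00, 17:00-18:30.
Zane ∩ Wendy ∩ Yuki ∩ Dmitri ∩ Dana: 13:00-14:00, 17:00-18:30.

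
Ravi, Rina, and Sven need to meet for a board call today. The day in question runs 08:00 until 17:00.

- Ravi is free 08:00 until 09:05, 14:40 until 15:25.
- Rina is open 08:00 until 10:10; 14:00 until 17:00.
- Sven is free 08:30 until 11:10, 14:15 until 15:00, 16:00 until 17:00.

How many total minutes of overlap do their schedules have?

Ravi ∩ Rina: 08:00-09:05, 14:40-15:25.
Ravi ∩ Rina ∩ Sven: 08:30-09:05, 14:40-15:00.
Those are the intersection windows.
Summing the common windows: 35 + 20 = 55 minutes.

55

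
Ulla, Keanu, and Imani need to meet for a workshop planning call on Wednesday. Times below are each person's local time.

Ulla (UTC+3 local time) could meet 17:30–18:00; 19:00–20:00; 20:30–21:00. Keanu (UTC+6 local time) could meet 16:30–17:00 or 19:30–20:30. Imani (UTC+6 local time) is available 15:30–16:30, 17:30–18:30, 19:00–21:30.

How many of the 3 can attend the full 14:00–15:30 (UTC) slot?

1

Ulla in UTC: 14:30-15:00, 16:00-17:00, 17:30-18:00 (subtract 3h to convert from UTC+3).
Keanu in UTC: 10:30-11:00, 13:30-14:30 (subtract 6h to convert from UTC+6).
Imani in UTC: 09:30-10:30, 11:30-12:30, 13:00-15:30 (subtract 6h to convert from UTC+6).
Imani can make the full 14:00-15:30 slot — that's 1.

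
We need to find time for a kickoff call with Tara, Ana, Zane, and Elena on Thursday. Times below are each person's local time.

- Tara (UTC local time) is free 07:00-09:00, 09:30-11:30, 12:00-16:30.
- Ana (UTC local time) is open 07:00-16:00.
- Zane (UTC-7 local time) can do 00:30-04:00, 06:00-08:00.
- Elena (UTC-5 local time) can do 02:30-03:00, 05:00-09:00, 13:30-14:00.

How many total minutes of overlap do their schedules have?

Tara in UTC: 07:00-09:00, 09:30-11:30, 12:00-16:30.
Ana in UTC: 07:00-16:00.
Zane in UTC: 07:30-11:00, 13:00-15:00 (add 7h to convert from UTC-7).
Elena in UTC: 07:30-08:00, 10:00-14:00, 18:30-19:00 (add 5h to convert from UTC-5).
Tara ∩ Ana: 07:00-09:00, 09:30-11:30, 12:00-16:00.
Tara ∩ Ana ∩ Zane: 07:30-09:00, 09:30-11:00, 13:00-15:00.
Tara ∩ Ana ∩ Zane ∩ Elena: 07:30-08:00, 10:00-11:00, 13:00-14:00.
Summing the common windows: 30 + 60 + 60 = 150 minutes.

150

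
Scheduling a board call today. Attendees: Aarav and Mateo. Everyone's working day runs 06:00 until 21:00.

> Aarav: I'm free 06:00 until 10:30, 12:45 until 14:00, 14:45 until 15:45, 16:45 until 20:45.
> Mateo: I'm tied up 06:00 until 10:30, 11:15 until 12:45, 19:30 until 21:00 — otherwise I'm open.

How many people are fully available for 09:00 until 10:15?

Aarav free: 06:00-10:30, 12:45-14:00, 14:45-15:45, 16:45-20:45.
Mateo free: 10:30-11:15, 12:45-19:30 (invert busy blocks within the working day).
Aarav can make the full 09:00-10:15 slot — that's 1.

1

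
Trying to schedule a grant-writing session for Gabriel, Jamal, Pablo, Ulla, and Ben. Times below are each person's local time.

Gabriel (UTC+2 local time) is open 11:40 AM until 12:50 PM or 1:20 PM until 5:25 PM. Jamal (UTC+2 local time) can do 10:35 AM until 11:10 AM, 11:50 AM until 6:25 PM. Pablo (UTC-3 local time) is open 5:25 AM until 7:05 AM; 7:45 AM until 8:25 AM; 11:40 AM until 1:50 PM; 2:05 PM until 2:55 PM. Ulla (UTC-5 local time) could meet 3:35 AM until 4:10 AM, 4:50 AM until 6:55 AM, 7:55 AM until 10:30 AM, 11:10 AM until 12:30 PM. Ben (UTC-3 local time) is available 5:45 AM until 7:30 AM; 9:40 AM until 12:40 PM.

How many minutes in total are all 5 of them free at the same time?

60

Gabriel in UTC: 09:40-10:50, 11:20-15:25 (subtract 2h to convert from UTC+2).
Jamal in UTC: 08:35-09:10, 09:50-16:25 (subtract 2h to convert from UTC+2).
Pablo in UTC: 08:25-10:05, 10:45-11:25, 14:40-16:50, 17:05-17:55 (add 3h to convert from UTC-3).
Ulla in UTC: 08:35-09:10, 09:50-11:55, 12:55-15:30, 16:10-17:30 (add 5h to convert from UTC-5).
Ben in UTC: 08:45-10:30, 12:40-15:40 (add 3h to convert from UTC-3).
Gabriel ∩ Jamal: 09:50-10:50, 11:20-15:25.
Gabriel ∩ Jamal ∩ Pablo: 09:50-10:05, 10:45-10:50, 11:20-11:25, 14:40-15:25.
Gabriel ∩ Jamal ∩ Pablo ∩ Ulla: 09:50-10:05, 10:45-10:50, 11:20-11:25, 14:40-15:25.
Gabriel ∩ Jamal ∩ Pablo ∩ Ulla ∩ Ben: 09:50-10:05, 14:40-15:25.
Summing the common windows: 15 + 45 = 60 minutes.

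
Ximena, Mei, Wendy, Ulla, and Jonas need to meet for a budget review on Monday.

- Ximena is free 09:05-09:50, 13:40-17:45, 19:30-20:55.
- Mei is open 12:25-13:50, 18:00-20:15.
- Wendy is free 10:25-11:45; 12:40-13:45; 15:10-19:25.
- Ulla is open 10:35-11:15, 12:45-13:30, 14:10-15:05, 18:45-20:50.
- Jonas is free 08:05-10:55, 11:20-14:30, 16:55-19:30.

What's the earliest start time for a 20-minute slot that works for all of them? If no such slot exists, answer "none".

none

Ximena ∩ Mei: 13:40-13:50, 19:30-20:15.
Ximena ∩ Mei ∩ Wendy: 13:40-13:45.
Ximena ∩ Mei ∩ Wendy ∩ Ulla: ∅.
Ximena ∩ Mei ∩ Wendy ∩ Ulla ∩ Jonas: ∅.
There is no time when everyone is free.
No common window is at least 20 minutes long.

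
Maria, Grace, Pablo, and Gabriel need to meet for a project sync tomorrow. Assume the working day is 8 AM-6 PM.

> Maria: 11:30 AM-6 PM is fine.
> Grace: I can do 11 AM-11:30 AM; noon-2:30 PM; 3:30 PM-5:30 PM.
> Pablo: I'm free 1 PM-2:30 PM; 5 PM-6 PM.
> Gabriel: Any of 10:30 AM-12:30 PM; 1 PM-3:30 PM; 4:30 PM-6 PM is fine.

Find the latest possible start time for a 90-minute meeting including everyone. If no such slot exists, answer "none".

Maria ∩ Grace: 12:00-14:30, 15:30-17:30.
Maria ∩ Grace ∩ Pablo: 13:00-14:30, 17:00-17:30.
Maria ∩ Grace ∩ Pablo ∩ Gabriel: 13:00-14:30, 17:00-17:30.
Those are the intersection windows.
The last common window of at least 90 minutes is 13:00-14:30; a 90-minute meeting can start as late as 13:00 and still end by 14:30.

13:00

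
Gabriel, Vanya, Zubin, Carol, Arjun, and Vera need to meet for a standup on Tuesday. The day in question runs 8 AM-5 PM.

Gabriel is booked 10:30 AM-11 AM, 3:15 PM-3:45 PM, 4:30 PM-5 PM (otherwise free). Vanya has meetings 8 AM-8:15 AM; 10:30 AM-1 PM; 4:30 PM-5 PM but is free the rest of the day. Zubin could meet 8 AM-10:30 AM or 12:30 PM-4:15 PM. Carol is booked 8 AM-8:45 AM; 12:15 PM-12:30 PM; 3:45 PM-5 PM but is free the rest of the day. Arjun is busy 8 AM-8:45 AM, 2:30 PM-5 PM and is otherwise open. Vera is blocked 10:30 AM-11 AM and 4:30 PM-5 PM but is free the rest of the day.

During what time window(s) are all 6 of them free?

08:45-10:30, 13:00-14:30

Gabriel free: 08:00-10:30, 11:00-15:15, 15:45-16:30 (invert busy blocks within the working day).
Vanya free: 08:15-10:30, 13:00-16:30 (invert busy blocks within the working day).
Zubin free: 08:00-10:30, 12:30-16:15.
Carol free: 08:45-12:15, 12:30-15:45 (invert busy blocks within the working day).
Arjun free: 08:45-14:30 (invert busy blocks within the working day).
Vera free: 08:00-10:30, 11:00-16:30 (invert busy blocks within the working day).
Gabriel ∩ Vanya: 08:15-10:30, 13:00-15:15, 15:45-16:30.
Gabriel ∩ Vanya ∩ Zubin: 08:15-10:30, 13:00-15:15, 15:45-16:15.
Gabriel ∩ Vanya ∩ Zubin ∩ Carol: 08:45-10:30, 13:00-15:15.
Gabriel ∩ Vanya ∩ Zubin ∩ Carol ∩ Arjun: 08:45-10:30, 13:00-14:30.
Gabriel ∩ Vanya ∩ Zubin ∩ Carol ∩ Arjun ∩ Vera: 08:45-10:30, 13:00-14:30.
So the common availability across everyone is 08:45-10:30, 13:00-14:30.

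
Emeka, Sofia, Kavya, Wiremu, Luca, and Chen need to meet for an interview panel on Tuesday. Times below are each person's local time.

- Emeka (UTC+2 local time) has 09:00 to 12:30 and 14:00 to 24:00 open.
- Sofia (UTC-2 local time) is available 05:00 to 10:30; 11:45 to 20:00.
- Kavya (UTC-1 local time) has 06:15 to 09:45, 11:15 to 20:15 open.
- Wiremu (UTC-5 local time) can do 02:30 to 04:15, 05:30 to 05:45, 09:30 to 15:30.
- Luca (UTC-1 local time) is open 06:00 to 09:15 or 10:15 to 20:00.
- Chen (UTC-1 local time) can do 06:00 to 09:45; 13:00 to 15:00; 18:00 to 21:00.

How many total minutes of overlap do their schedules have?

285

Emeka in UTC: 07:00-10:30, 12:00-22:00 (subtract 2h to convert from UTC+2).
Sofia in UTC: 07:00-12:30, 13:45-22:00 (add 2h to convert from UTC-2).
Kavya in UTC: 07:15-10:45, 12:15-21:15 (add 1h to convert from UTC-1).
Wiremu in UTC: 07:30-09:15, 10:30-10:45, 14:30-20:30 (add 5h to convert from UTC-5).
Luca in UTC: 07:00-10:15, 11:15-21:00 (add 1h to convert from UTC-1).
Chen in UTC: 07:00-10:45, 14:00-16:00, 19:00-22:00 (add 1h to convert from UTC-1).
Emeka ∩ Sofia: 07:00-10:30, 12:00-12:30, 13:45-22:00.
Emeka ∩ Sofia ∩ Kavya: 07:15-10:30, 12:15-12:30, 13:45-21:15.
Emeka ∩ Sofia ∩ Kavya ∩ Wiremu: 07:30-09:15, 14:30-20:30.
Emeka ∩ Sofia ∩ Kavya ∩ Wiremu ∩ Luca: 07:30-09:15, 14:30-20:30.
Emeka ∩ Sofia ∩ Kavya ∩ Wiremu ∩ Luca ∩ Chen: 07:30-09:15, 14:30-16:00, 19:00-20:30.
Summing the common windows: 105 + 90 + 90 = 285 minutes.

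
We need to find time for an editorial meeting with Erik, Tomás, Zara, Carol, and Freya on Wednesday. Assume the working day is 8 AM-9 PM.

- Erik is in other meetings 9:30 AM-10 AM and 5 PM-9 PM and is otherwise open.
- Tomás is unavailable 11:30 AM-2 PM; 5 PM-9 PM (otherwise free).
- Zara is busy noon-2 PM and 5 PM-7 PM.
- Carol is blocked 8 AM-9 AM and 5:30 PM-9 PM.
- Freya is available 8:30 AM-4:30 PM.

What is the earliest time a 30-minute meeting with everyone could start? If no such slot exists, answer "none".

09:00

Erik free: 08:00-09:30, 10:00-17:00 (invert busy blocks within the working day).
Tomás free: 08:00-11:30, 14:00-17:00 (invert busy blocks within the working day).
Zara free: 08:00-12:00, 14:00-17:00, 19:00-21:00 (invert busy blocks within the working day).
Carol free: 09:00-17:30 (invert busy blocks within the working day).
Freya free: 08:30-16:30.
Erik ∩ Tomás: 08:00-09:30, 10:00-11:30, 14:00-17:00.
Erik ∩ Tomás ∩ Zara: 08:00-09:30, 10:00-11:30, 14:00-17:00.
Erik ∩ Tomás ∩ Zara ∩ Carol: 09:00-09:30, 10:00-11:30, 14:00-17:00.
Erik ∩ Tomás ∩ Zara ∩ Carol ∩ Freya: 09:00-09:30, 10:00-11:30, 14:00-16:30.
The first common window of at least 30 minutes is 09:00-09:30, so the earliest start is 09:00.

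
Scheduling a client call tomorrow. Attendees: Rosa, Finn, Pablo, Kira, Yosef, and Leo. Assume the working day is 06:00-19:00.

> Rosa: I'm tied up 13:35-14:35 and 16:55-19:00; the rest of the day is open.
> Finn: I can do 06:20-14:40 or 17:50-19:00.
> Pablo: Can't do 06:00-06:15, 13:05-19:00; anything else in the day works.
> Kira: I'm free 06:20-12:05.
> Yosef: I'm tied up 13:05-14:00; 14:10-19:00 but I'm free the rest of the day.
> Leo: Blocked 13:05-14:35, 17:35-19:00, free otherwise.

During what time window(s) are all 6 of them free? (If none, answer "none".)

Rosa free: 06:00-13:35, 14:35-16:55 (invert busy blocks within the working day).
Finn free: 06:20-14:40, 17:50-19:00.
Pablo free: 06:15-13:05 (invert busy blocks within the working day).
Kira free: 06:20-12:05.
Yosef free: 06:00-13:05, 14:00-14:10 (invert busy blocks within the working day).
Leo free: 06:00-13:05, 14:35-17:35 (invert busy blocks within the working day).
Rosa ∩ Finn: 06:20-13:35, 14:35-14:40.
Rosa ∩ Finn ∩ Pablo: 06:20-13:05.
Rosa ∩ Finn ∩ Pablo ∩ Kira: 06:20-12:05.
Rosa ∩ Finn ∩ Pablo ∩ Kira ∩ Yosef: 06:20-12:05.
Rosa ∩ Finn ∩ Pablo ∩ Kira ∩ Yosef ∩ Leo: 06:20-12:05.

06:20-12:05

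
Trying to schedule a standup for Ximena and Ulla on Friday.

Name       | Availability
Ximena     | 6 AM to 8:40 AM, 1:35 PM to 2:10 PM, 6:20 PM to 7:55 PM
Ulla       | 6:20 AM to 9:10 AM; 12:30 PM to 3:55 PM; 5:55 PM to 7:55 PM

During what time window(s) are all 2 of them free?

06:20-08:40, 13:35-14:10, 18:20-19:55

Ximena ∩ Ulla: 06:20-08:40, 13:35-14:10, 18:20-19:55.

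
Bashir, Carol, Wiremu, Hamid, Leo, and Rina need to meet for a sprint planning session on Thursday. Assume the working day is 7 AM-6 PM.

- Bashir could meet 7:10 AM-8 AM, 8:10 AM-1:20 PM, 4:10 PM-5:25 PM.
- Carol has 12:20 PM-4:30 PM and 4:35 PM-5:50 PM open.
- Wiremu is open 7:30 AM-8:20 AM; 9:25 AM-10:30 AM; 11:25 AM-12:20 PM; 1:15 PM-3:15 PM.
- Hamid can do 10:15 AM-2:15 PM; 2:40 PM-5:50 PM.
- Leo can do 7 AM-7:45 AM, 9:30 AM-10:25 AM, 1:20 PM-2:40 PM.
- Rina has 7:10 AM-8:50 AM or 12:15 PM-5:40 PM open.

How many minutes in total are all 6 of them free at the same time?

0

Bashir ∩ Carol: 12:20-13:20, 16:10-16:30, 16:35-17:25.
Bashir ∩ Carol ∩ Wiremu: 13:15-13:20.
Bashir ∩ Carol ∩ Wiremu ∩ Hamid: 13:15-13:20.
Bashir ∩ Carol ∩ Wiremu ∩ Hamid ∩ Leo: ∅.
Bashir ∩ Carol ∩ Wiremu ∩ Hamid ∩ Leo ∩ Rina: ∅.
There is no time when everyone is free.
There is no common window, so the total is 0 minutes.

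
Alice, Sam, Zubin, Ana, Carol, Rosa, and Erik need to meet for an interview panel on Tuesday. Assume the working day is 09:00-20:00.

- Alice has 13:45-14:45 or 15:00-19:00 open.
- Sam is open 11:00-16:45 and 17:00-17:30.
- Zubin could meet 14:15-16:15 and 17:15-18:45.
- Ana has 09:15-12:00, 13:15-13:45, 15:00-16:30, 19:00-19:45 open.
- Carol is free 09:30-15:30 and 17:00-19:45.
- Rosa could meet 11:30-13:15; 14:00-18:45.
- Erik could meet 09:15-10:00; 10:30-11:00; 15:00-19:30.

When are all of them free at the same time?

15:00-15:30

Alice ∩ Sam: 13:45-14:45, 15:00-16:45, 17:00-17:30.
Alice ∩ Sam ∩ Zubin: 14:15-14:45, 15:00-16:15, 17:15-17:30.
Alice ∩ Sam ∩ Zubin ∩ Ana: 15:00-16:15.
Alice ∩ Sam ∩ Zubin ∩ Ana ∩ Carol: 15:00-15:30.
Alice ∩ Sam ∩ Zubin ∩ Ana ∩ Carol ∩ Rosa: 15:00-15:30.
Alice ∩ Sam ∩ Zubin ∩ Ana ∩ Carol ∩ Rosa ∩ Erik: 15:00-15:30.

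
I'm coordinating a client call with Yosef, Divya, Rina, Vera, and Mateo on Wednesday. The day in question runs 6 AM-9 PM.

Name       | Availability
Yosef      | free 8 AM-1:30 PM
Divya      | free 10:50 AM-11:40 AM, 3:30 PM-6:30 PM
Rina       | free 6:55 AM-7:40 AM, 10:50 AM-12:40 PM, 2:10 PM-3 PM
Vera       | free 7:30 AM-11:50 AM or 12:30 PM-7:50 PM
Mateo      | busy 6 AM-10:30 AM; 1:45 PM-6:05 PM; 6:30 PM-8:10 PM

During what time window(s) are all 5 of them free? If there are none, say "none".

10:50-11:40

Yosef free: 08:00-13:30.
Divya free: 10:50-11:40, 15:30-18:30.
Rina free: 06:55-07:40, 10:50-12:40, 14:10-15:00.
Vera free: 07:30-11:50, 12:30-19:50.
Mateo free: 10:30-13:45, 18:05-18:30, 20:10-21:00 (invert busy blocks within the working day).
Yosef ∩ Divya: 10:50-11:40.
Yosef ∩ Divya ∩ Rina: 10:50-11:40.
Yosef ∩ Divya ∩ Rina ∩ Vera: 10:50-11:40.
Yosef ∩ Divya ∩ Rina ∩ Vera ∩ Mateo: 10:50-11:40.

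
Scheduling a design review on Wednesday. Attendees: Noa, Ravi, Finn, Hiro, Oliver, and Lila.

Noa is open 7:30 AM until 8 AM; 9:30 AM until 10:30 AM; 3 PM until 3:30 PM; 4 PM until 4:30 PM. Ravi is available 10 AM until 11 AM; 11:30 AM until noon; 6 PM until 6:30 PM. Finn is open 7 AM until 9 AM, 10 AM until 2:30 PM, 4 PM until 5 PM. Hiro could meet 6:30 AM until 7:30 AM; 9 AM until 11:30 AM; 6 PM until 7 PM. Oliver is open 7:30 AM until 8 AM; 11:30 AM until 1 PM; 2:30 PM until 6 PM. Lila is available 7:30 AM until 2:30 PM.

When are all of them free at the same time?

Noa ∩ Ravi: 10:00-10:30.
Noa ∩ Ravi ∩ Finn: 10:00-10:30.
Noa ∩ Ravi ∩ Finn ∩ Hiro: 10:00-10:30.
Noa ∩ Ravi ∩ Finn ∩ Hiro ∩ Oliver: ∅.
Noa ∩ Ravi ∩ Finn ∩ Hiro ∩ Oliver ∩ Lila: ∅.
There is no time when everyone is free.

none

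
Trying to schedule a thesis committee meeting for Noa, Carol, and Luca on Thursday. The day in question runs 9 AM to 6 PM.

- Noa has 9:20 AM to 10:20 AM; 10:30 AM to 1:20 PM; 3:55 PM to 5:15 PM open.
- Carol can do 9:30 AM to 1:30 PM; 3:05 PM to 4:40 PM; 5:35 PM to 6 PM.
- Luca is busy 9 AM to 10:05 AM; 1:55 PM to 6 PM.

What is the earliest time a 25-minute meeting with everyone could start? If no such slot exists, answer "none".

10:30

Noa free: 09:20-10:20, 10:30-13:20, 15:55-17:15.
Carol free: 09:30-13:30, 15:05-16:40, 17:35-18:00.
Luca free: 10:05-13:55 (invert busy blocks within the working day).
Noa ∩ Carol: 09:30-10:20, 10:30-13:20, 15:55-16:40.
Noa ∩ Carol ∩ Luca: 10:05-10:20, 10:30-13:20.
The first common window of at least 25 minutes is 10:30-13:20, so the earliest start is 10:30.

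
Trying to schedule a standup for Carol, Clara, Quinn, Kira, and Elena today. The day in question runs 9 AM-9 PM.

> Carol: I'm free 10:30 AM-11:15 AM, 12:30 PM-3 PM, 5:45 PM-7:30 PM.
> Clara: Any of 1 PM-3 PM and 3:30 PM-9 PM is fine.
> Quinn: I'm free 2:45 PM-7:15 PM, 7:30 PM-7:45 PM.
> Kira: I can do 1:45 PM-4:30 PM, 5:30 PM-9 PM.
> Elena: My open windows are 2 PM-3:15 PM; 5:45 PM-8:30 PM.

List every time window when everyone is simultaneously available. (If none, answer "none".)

Carol ∩ Clara: 13:00-15:00, 17:45-19:30.
Carol ∩ Clara ∩ Quinn: 14:45-15:00, 17:45-19:15.
Carol ∩ Clara ∩ Quinn ∩ Kira: 14:45-15:00, 17:45-19:15.
Carol ∩ Clara ∩ Quinn ∩ Kira ∩ Elena: 14:45-15:00, 17:45-19:15.

14:45-15:00, 17:45-19:15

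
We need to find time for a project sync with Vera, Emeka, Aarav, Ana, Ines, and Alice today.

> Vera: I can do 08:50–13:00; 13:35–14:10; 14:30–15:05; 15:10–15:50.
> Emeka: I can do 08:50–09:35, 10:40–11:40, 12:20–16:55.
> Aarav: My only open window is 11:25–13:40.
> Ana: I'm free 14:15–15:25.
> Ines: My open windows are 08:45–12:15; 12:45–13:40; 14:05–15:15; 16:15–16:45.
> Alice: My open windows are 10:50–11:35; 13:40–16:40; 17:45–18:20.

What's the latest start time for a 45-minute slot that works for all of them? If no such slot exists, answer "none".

Vera ∩ Emeka: 08:50-09:35, 10:40-11:40, 12:20-13:00, 13:35-14:10, 14:30-15:05, 15:10-15:50.
Vera ∩ Emeka ∩ Aarav: 11:25-11:40, 12:20-13:00, 13:35-13:40.
Vera ∩ Emeka ∩ Aarav ∩ Ana: ∅.
Vera ∩ Emeka ∩ Aarav ∩ Ana ∩ Ines: ∅.
Vera ∩ Emeka ∩ Aarav ∩ Ana ∩ Ines ∩ Alice: ∅.
There is no time when everyone is free.
No common window is at least 45 minutes long.

none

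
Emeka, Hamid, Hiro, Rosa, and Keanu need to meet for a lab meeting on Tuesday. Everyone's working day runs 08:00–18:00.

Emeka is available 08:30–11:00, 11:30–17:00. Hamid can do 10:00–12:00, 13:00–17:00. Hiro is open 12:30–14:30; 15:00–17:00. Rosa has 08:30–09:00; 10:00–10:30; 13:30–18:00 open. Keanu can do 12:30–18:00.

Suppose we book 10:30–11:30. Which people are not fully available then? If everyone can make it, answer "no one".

Emeka, Hiro, Keanu, Rosa

Emeka: not fully free for 10:30-11:30. Hamid: free for 10:30-11:30. Hiro: not fully free for 10:30-11:30. Rosa: not fully free for 10:30-11:30. Keanu: not fully free for 10:30-11:30.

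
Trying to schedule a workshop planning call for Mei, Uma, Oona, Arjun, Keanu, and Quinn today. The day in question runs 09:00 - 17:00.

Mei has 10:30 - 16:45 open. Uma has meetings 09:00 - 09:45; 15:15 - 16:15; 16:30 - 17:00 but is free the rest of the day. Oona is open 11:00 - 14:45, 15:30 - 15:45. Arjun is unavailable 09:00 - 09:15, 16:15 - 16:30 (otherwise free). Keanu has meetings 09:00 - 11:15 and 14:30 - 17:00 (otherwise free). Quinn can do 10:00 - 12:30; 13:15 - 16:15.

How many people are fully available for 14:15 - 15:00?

Mei free: 10:30-16:45.
Uma free: 09:45-15:15, 16:15-16:30 (invert busy blocks within the working day).
Oona free: 11:00-14:45, 15:30-15:45.
Arjun free: 09:15-16:15, 16:30-17:00 (invert busy blocks within the working day).
Keanu free: 11:15-14:30 (invert busy blocks within the working day).
Quinn free: 10:00-12:30, 13:15-16:15.
Mei, Uma, Arjun, and Quinn can make the full 14:15-15:00 slot — that's 4.

4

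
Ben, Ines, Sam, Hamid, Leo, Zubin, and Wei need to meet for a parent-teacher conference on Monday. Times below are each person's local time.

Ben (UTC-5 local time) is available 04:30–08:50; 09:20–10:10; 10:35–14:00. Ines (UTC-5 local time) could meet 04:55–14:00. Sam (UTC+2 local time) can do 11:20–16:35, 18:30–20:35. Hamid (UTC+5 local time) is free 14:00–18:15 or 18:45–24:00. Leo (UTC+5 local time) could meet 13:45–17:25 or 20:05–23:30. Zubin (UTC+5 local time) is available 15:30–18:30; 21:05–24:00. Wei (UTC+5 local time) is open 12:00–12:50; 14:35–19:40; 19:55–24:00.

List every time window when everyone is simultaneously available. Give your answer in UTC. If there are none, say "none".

Ben in UTC: 09:30-13:50, 14:20-15:10, 15:35-19:00 (add 5h to convert from UTC-5).
Ines in UTC: 09:55-19:00 (add 5h to convert from UTC-5).
Sam in UTC: 09:20-14:35, 16:30-18:35 (subtract 2h to convert from UTC+2).
Hamid in UTC: 09:00-13:15, 13:45-19:00 (subtract 5h to convert from UTC+5).
Leo in UTC: 08:45-12:25, 15:05-18:30 (subtract 5h to convert from UTC+5).
Zubin in UTC: 10:30-13:30, 16:05-19:00 (subtract 5h to convert from UTC+5).
Wei in UTC: 07:00-07:50, 09:35-14:40, 14:55-19:00 (subtract 5h to convert from UTC+5).
Ben ∩ Ines: 09:55-13:50, 14:20-15:10, 15:35-19:00.
Ben ∩ Ines ∩ Sam: 09:55-13:50, 14:20-14:35, 16:30-18:35.
Ben ∩ Ines ∩ Sam ∩ Hamid: 09:55-13:15, 13:45-13:50, 14:20-14:35, 16:30-18:35.
Ben ∩ Ines ∩ Sam ∩ Hamid ∩ Leo: 09:55-12:25, 16:30-18:30.
Ben ∩ Ines ∩ Sam ∩ Hamid ∩ Leo ∩ Zubin: 10:30-12:25, 16:30-18:30.
Ben ∩ Ines ∩ Sam ∩ Hamid ∩ Leo ∩ Zubin ∩ Wei: 10:30-12:25, 16:30-18:30.

10:30-12:25, 16:30-18:30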